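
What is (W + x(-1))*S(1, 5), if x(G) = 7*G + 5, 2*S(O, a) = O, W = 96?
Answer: 47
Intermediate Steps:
S(O, a) = O/2
x(G) = 5 + 7*G
(W + x(-1))*S(1, 5) = (96 + (5 + 7*(-1)))*((½)*1) = (96 + (5 - 7))*(½) = (96 - 2)*(½) = 94*(½) = 47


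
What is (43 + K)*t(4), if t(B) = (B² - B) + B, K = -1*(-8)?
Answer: 816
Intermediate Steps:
K = 8
t(B) = B²
(43 + K)*t(4) = (43 + 8)*4² = 51*16 = 816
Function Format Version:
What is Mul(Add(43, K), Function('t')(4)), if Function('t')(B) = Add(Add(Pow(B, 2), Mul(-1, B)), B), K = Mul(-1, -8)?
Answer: 816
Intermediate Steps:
K = 8
Function('t')(B) = Pow(B, 2)
Mul(Add(43, K), Function('t')(4)) = Mul(Add(43, 8), Pow(4, 2)) = Mul(51, 16) = 816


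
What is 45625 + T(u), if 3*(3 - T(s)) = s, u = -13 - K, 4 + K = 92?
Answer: 136985/3 ≈ 45662.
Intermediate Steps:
K = 88 (K = -4 + 92 = 88)
u = -101 (u = -13 - 1*88 = -13 - 88 = -101)
T(s) = 3 - s/3
45625 + T(u) = 45625 + (3 - ⅓*(-101)) = 45625 + (3 + 101/3) = 45625 + 110/3 = 136985/3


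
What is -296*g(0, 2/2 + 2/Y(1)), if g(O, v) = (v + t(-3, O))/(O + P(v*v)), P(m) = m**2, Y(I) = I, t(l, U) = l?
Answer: 0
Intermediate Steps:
g(O, v) = (-3 + v)/(O + v**4) (g(O, v) = (v - 3)/(O + (v*v)**2) = (-3 + v)/(O + (v**2)**2) = (-3 + v)/(O + v**4))
-296*g(0, 2/2 + 2/Y(1)) = -296*(-3 + (2/2 + 2/1))/(0 + (2/2 + 2/1)**4) = -296*(-3 + (2*(1/2) + 2*1))/(0 + (2*(1/2) + 2*1)**4) = -296*(-3 + (1 + 2))/(0 + (1 + 2)**4) = -296*(-3 + 3)/(0 + 3**4) = -296*0/(0 + 81) = -296*0/81 = -296*0 = 0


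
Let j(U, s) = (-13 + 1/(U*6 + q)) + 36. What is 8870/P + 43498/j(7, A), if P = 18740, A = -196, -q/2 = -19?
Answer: 931836161/492862 ≈ 1890.7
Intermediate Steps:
q = 38 (q = -2*(-19) = 38)
j(U, s) = 23 + 1/(38 + 6*U) (j(U, s) = (-13 + 1/(U*6 + 38)) + 36 = (-13 + 1/(6*U + 38)) + 36 = (-13 + 1/(38 + 6*U)) + 36 = 23 + 1/(38 + 6*U))
8870/P + 43498/j(7, A) = 8870/18740 + 43498/(((875 + 138*7)/(2*(19 + 3*7)))) = 8870*(1/18740) + 43498/(((875 + 966)/(2*(19 + 21)))) = 887/1874 + 43498/(((1/2)*1841/40)) = 887/1874 + 43498/(((1/2)*(1/40)*1841)) = 887/1874 + 43498/(1841/80) = 887/1874 + 43498*(80/1841) = 887/1874 + 497120/263 = 931836161/492862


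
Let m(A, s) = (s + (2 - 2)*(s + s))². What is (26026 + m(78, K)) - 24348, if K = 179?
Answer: 33719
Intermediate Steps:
m(A, s) = s² (m(A, s) = (s + 0*(2*s))² = (s + 0)² = s²)
(26026 + m(78, K)) - 24348 = (26026 + 179²) - 24348 = (26026 + 32041) - 24348 = 58067 - 24348 = 33719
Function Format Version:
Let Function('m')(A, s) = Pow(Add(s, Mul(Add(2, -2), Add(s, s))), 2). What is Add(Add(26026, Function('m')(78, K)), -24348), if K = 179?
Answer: 33719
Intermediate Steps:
Function('m')(A, s) = Pow(s, 2) (Function('m')(A, s) = Pow(Add(s, Mul(0, Mul(2, s))), 2) = Pow(Add(s, 0), 2) = Pow(s, 2))
Add(Add(26026, Function('m')(78, K)), -24348) = Add(Add(26026, Pow(179, 2)), -24348) = Add(Add(26026, 32041), -24348) = Add(58067, -24348) = 33719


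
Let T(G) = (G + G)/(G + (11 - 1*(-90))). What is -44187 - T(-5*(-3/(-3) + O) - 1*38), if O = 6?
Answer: -618545/14 ≈ -44182.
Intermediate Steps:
T(G) = 2*G/(101 + G) (T(G) = (2*G)/(G + (11 + 90)) = (2*G)/(G + 101) = (2*G)/(101 + G) = 2*G/(101 + G))
-44187 - T(-5*(-3/(-3) + O) - 1*38) = -44187 - 2*(-5*(-3/(-3) + 6) - 1*38)/(101 + (-5*(-3/(-3) + 6) - 1*38)) = -44187 - 2*(-5*(-3*(-1/3) + 6) - 38)/(101 + (-5*(-3*(-1/3) + 6) - 38)) = -44187 - 2*(-5*(1 + 6) - 38)/(101 + (-5*(1 + 6) - 38)) = -44187 - 2*(-5*7 - 38)/(101 + (-5*7 - 38)) = -44187 - 2*(-35 - 38)/(101 + (-35 - 38)) = -44187 - 2*(-73)/(101 - 73) = -44187 - 2*(-73)/28 = -44187 - 1*(-73/14) = -44187 + 73/14 = -618545/14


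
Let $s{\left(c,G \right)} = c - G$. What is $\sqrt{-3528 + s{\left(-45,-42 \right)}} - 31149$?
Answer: $-31149 + i \sqrt{3531} \approx -31149.0 + 59.422 i$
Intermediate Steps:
$\sqrt{-3528 + s{\left(-45,-42 \right)}} - 31149 = \sqrt{-3528 - 3} - 31149 = \sqrt{-3531} - 31149 = i \sqrt{3531} - 31149 = -31149 + i \sqrt{3531}$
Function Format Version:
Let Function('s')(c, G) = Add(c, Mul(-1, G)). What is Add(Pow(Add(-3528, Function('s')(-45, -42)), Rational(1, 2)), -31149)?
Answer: Add(-31149, Mul(I, Pow(3531, Rational(1, 2)))) ≈ Add(-31149., Mul(59.422, I))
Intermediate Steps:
Add(Pow(Add(-3528, Function('s')(-45, -42)), Rational(1, 2)), -31149) = Add(Pow(Add(-3528, Add(-45, Mul(-1, -42))), Rational(1, 2)), -31149) = Add(Pow(Add(-3528, Add(-45, 42)), Rational(1, 2)), -31149) = Add(Pow(Add(-3528, -3), Rational(1, 2)), -31149) = Add(Pow(-3531, Rational(1, 2)), -31149) = Add(Mul(I, Pow(3531, Rational(1, 2))), -31149) = Add(-31149, Mul(I, Pow(3531, Rational(1, 2))))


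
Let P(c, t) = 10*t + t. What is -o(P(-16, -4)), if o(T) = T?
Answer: 44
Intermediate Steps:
P(c, t) = 11*t
-o(P(-16, -4)) = -11*(-4) = -1*(-44) = 44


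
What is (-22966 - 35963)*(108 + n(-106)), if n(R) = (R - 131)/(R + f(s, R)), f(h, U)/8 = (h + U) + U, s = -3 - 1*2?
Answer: -3912355239/614 ≈ -6.3719e+6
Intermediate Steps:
s = -5 (s = -3 - 2 = -5)
f(h, U) = 8*h + 16*U (f(h, U) = 8*((h + U) + U) = 8*((U + h) + U) = 8*(h + 2*U) = 8*h + 16*U)
n(R) = (-131 + R)/(-40 + 17*R) (n(R) = (R - 131)/(R + (8*(-5) + 16*R)) = (-131 + R)/(R + (-40 + 16*R)) = (-131 + R)/(-40 + 17*R))
(-22966 - 35963)*(108 + n(-106)) = (-22966 - 35963)*(108 + (-131 - 106)/(-40 + 17*(-106))) = -58929*(108 - 237/(-40 - 1802)) = -58929*(108 - 237/(-1842)) = -58929*(108 - 1/1842*(-237)) = -58929*(108 + 79/614) = -58929*66391/614 = -3912355239/614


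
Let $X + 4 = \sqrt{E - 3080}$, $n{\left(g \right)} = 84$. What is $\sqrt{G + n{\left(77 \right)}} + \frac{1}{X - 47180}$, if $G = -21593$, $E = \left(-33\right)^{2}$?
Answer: $\frac{- i - 47184 \sqrt{21509} + i \sqrt{42824419}}{\sqrt{1991} + 47184 i} \approx -2.1194 \cdot 10^{-5} + 146.66 i$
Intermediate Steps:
$E = 1089$
$X = -4 + i \sqrt{1991}$ ($X = -4 + \sqrt{1089 - 3080} = -4 + \sqrt{-1991} = -4 + i \sqrt{1991} \approx -4.0 + 44.621 i$)
$\sqrt{G + n{\left(77 \right)}} + \frac{1}{X - 47180} = \sqrt{-21593 + 84} + \frac{1}{\left(-4 + i \sqrt{1991}\right) - 47180} = \sqrt{-21509} + \frac{1}{-47184 + i \sqrt{1991}} = i \sqrt{21509} + \frac{1}{-47184 + i \sqrt{1991}} = \frac{1}{-47184 + i \sqrt{1991}} + i \sqrt{21509}$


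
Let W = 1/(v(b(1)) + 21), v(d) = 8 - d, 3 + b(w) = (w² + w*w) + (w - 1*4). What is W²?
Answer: 1/1089 ≈ 0.00091827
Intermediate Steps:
b(w) = -7 + w + 2*w² (b(w) = -3 + ((w² + w*w) + (w - 1*4)) = -3 + ((w² + w²) + (w - 4)) = -3 + (2*w² + (-4 + w)) = -3 + (-4 + w + 2*w²) = -7 + w + 2*w²)
W = 1/33 (W = 1/((8 - (-7 + 1 + 2*1²)) + 21) = 1/((8 - (-7 + 1 + 2*1)) + 21) = 1/((8 - (-7 + 1 + 2)) + 21) = 1/((8 - 1*(-4)) + 21) = 1/((8 + 4) + 21) = 1/(12 + 21) = 1/33 ≈ 0.030303)
W² = (1/33)² = 1/1089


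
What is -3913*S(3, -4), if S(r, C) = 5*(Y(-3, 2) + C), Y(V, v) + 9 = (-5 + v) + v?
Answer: 273910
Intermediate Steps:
Y(V, v) = -14 + 2*v (Y(V, v) = -9 + ((-5 + v) + v) = -9 + (-5 + 2*v) = -14 + 2*v)
S(r, C) = -50 + 5*C (S(r, C) = 5*((-14 + 2*2) + C) = 5*((-14 + 4) + C) = 5*(-10 + C) = -50 + 5*C)
-3913*S(3, -4) = -3913*(-50 + 5*(-4)) = -3913*(-50 - 20) = -3913*(-70) = 273910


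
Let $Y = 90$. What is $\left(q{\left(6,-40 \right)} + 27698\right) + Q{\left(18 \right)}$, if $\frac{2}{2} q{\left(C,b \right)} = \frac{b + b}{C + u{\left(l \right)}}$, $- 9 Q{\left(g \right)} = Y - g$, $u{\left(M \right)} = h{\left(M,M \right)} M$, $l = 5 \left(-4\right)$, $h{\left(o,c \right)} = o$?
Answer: $\frac{5621030}{203} \approx 27690.0$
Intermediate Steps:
$l = -20$
$u{\left(M \right)} = M^{2}$ ($u{\left(M \right)} = M M = M^{2}$)
$Q{\left(g \right)} = -10 + \frac{g}{9}$ ($Q{\left(g \right)} = - \frac{90 - g}{9} = -10 + \frac{g}{9}$)
$q{\left(C,b \right)} = \frac{2 b}{400 + C}$ ($q{\left(C,b \right)} = \frac{b + b}{C + \left(-20\right)^{2}} = \frac{2 b}{C + 400} = \frac{2 b}{400 + C}$)
$\left(q{\left(6,-40 \right)} + 27698\right) + Q{\left(18 \right)} = \left(2 \left(-40\right) \frac{1}{400 + 6} + 27698\right) + \left(-10 + \frac{1}{9} \cdot 18\right) = \left(2 \left(-40\right) \frac{1}{406} + 27698\right) + \left(-10 + 2\right) = \left(2 \left(-40\right) \frac{1}{406} + 27698\right) - 8 = \left(- \frac{40}{203} + 27698\right) - 8 = \frac{5622654}{203} - 8 = \frac{5621030}{203}$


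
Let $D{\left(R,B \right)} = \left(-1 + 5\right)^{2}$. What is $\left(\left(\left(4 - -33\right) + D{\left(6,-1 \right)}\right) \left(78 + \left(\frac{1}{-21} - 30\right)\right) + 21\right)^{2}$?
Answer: $\frac{2895731344}{441} \approx 6.5663 \cdot 10^{6}$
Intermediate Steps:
$D{\left(R,B \right)} = 16$ ($D{\left(R,B \right)} = 4^{2} = 16$)
$\left(\left(\left(4 - -33\right) + D{\left(6,-1 \right)}\right) \left(78 + \left(\frac{1}{-21} - 30\right)\right) + 21\right)^{2} = \left(\left(\left(4 - -33\right) + 16\right) \left(78 + \left(\frac{1}{-21} - 30\right)\right) + 21\right)^{2} = \left(\left(\left(4 + 33\right) + 16\right) \left(78 - \frac{631}{21}\right) + 21\right)^{2} = \left(\left(37 + 16\right) \left(78 - \frac{631}{21}\right) + 21\right)^{2} = \left(53 \cdot \frac{1007}{21} + 21\right)^{2} = \left(\frac{53371}{21} + 21\right)^{2} = \left(\frac{53812}{21}\right)^{2} = \frac{2895731344}{441}$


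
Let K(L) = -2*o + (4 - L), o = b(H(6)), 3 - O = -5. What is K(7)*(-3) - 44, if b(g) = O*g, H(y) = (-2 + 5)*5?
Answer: 685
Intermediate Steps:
O = 8 (O = 3 - 1*(-5) = 3 + 5 = 8)
H(y) = 15 (H(y) = 3*5 = 15)
b(g) = 8*g
o = 120 (o = 8*15 = 120)
K(L) = -236 - L (K(L) = -2*120 + (4 - L) = -240 + (4 - L) = -236 - L)
K(7)*(-3) - 44 = (-236 - 1*7)*(-3) - 44 = (-236 - 7)*(-3) - 44 = -243*(-3) - 44 = 729 - 44 = 685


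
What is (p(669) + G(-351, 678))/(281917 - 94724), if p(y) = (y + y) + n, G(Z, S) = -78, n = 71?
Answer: 1331/187193 ≈ 0.0071103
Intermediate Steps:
p(y) = 71 + 2*y (p(y) = (y + y) + 71 = 2*y + 71 = 71 + 2*y)
(p(669) + G(-351, 678))/(281917 - 94724) = ((71 + 2*669) - 78)/(281917 - 94724) = ((71 + 1338) - 78)/187193 = (1409 - 78)*(1/187193) = 1331*(1/187193) = 1331/187193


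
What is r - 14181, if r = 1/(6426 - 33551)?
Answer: -384659626/27125 ≈ -14181.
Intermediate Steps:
r = -1/27125 (r = 1/(-27125) = -1/27125 ≈ -3.6866e-5)
r - 14181 = -1/27125 - 14181 = -384659626/27125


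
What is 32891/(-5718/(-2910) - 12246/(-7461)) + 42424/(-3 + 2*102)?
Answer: 8158804260289/874326081 ≈ 9331.5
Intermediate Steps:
32891/(-5718/(-2910) - 12246/(-7461)) + 42424/(-3 + 2*102) = 32891/(-5718*(-1/2910) - 12246*(-1/7461)) + 42424/(-3 + 204) = 32891/(953/485 + 4082/2487) + 42424/201 = 32891/(4349881/1206195) + 42424*(1/201) = 32891*(1206195/4349881) + 42424/201 = 39672959745/4349881 + 42424/201 = 8158804260289/874326081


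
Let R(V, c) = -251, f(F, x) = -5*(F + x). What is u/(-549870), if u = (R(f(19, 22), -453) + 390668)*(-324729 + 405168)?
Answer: -10468251021/183290 ≈ -57113.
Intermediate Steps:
f(F, x) = -5*F - 5*x
u = 31404753063 (u = (-251 + 390668)*(-324729 + 405168) = 390417*80439 = 31404753063)
u/(-549870) = 31404753063/(-549870) = 31404753063*(-1/549870) = -10468251021/183290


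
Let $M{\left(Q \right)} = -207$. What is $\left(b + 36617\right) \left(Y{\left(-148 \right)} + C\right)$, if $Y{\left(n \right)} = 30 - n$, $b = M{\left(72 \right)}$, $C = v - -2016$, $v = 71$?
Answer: $82468650$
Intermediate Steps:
$C = 2087$ ($C = 71 - -2016 = 71 + 2016 = 2087$)
$b = -207$
$\left(b + 36617\right) \left(Y{\left(-148 \right)} + C\right) = \left(-207 + 36617\right) \left(\left(30 - -148\right) + 2087\right) = 36410 \left(\left(30 + 148\right) + 2087\right) = 36410 \left(178 + 2087\right) = 36410 \cdot 2265 = 82468650$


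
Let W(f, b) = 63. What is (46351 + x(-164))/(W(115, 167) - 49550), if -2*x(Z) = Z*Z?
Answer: -32903/49487 ≈ -0.66488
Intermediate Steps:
x(Z) = -Z²/2 (x(Z) = -Z*Z/2 = -Z²/2)
(46351 + x(-164))/(W(115, 167) - 49550) = (46351 - ½*(-164)²)/(63 - 49550) = (46351 - ½*26896)/(-49487) = (46351 - 13448)*(-1/49487) = 32903*(-1/49487) = -32903/49487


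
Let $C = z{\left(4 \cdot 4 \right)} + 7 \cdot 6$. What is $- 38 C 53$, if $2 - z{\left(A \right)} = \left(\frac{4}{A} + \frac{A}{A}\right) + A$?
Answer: $- \frac{107749}{2} \approx -53875.0$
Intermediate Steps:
$z{\left(A \right)} = 1 - A - \frac{4}{A}$ ($z{\left(A \right)} = 2 - \left(\left(\frac{4}{A} + \frac{A}{A}\right) + A\right) = 2 - \left(\left(\frac{4}{A} + 1\right) + A\right) = 2 - \left(\left(1 + \frac{4}{A}\right) + A\right) = 2 - \left(1 + A + \frac{4}{A}\right) = 1 - A - \frac{4}{A}$)
$C = \frac{107}{4}$ ($C = \left(1 - 4 \cdot 4 - \frac{4}{4 \cdot 4}\right) + 7 \cdot 6 = \left(1 - 16 - \frac{4}{16}\right) + 42 = \left(1 - 16 - \frac{1}{4}\right) + 42 = - \frac{61}{4} + 42 = \frac{107}{4} \approx 26.75$)
$- 38 C 53 = - 38 \cdot \frac{107}{4} \cdot 53 = \left(-38\right) \frac{5671}{4} = - \frac{107749}{2}$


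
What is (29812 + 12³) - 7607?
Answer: 23933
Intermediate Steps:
(29812 + 12³) - 7607 = (29812 + 1728) - 7607 = 31540 - 7607 = 23933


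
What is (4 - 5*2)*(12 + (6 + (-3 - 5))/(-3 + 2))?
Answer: -84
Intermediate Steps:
(4 - 5*2)*(12 + (6 + (-3 - 5))/(-3 + 2)) = (4 - 10)*(12 + (6 - 8)/(-1)) = -6*(12 - 2*(-1)) = -6*(12 + 2) = -6*14 = -84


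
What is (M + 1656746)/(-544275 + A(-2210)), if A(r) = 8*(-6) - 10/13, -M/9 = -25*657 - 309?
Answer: -23495576/7076209 ≈ -3.3204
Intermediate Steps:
M = 150606 (M = -9*(-25*657 - 309) = -9*(-16425 - 309) = -9*(-16734) = 150606)
A(r) = -634/13 (A(r) = -48 - 10*1/13 = -48 - 10/13 = -634/13)
(M + 1656746)/(-544275 + A(-2210)) = (150606 + 1656746)/(-544275 - 634/13) = 1807352/(-7076209/13) = 1807352*(-13/7076209) = -23495576/7076209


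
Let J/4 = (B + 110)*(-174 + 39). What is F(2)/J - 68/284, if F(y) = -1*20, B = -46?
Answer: -29305/122688 ≈ -0.23886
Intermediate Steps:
F(y) = -20
J = -34560 (J = 4*((-46 + 110)*(-174 + 39)) = 4*(64*(-135)) = 4*(-8640) = -34560)
F(2)/J - 68/284 = -20/(-34560) - 68/284 = -20*(-1/34560) - 68*1/284 = 1/1728 - 17/71 = -29305/122688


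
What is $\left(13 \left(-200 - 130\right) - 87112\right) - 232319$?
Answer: $-323721$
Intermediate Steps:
$\left(13 \left(-200 - 130\right) - 87112\right) - 232319 = \left(13 \left(-330\right) - 87112\right) - 232319 = \left(-4290 - 87112\right) - 232319 = -91402 - 232319 = -323721$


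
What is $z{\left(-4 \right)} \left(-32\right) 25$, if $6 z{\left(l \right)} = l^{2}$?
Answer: $- \frac{6400}{3} \approx -2133.3$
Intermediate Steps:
$z{\left(l \right)} = \frac{l^{2}}{6}$
$z{\left(-4 \right)} \left(-32\right) 25 = \frac{\left(-4\right)^{2}}{6} \left(-32\right) 25 = \frac{1}{6} \cdot 16 \left(-32\right) 25 = \frac{8}{3} \left(-32\right) 25 = \left(- \frac{256}{3}\right) 25 = - \frac{6400}{3}$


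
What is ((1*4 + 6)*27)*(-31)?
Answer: -8370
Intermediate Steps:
((1*4 + 6)*27)*(-31) = ((4 + 6)*27)*(-31) = (10*27)*(-31) = 270*(-31) = -8370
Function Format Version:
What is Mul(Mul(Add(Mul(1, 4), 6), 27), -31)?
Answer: -8370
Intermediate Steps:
Mul(Mul(Add(Mul(1, 4), 6), 27), -31) = Mul(Mul(Add(4, 6), 27), -31) = Mul(Mul(10, 27), -31) = Mul(270, -31) = -8370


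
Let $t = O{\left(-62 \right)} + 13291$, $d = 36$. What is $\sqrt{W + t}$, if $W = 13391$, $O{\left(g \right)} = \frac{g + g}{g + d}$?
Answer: $\frac{4 \sqrt{281879}}{13} \approx 163.36$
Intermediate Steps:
$O{\left(g \right)} = \frac{2 g}{36 + g}$ ($O{\left(g \right)} = \frac{g + g}{g + 36} = \frac{2 g}{36 + g}$)
$t = \frac{172845}{13}$ ($t = 2 \left(-62\right) \frac{1}{36 - 62} + 13291 = 2 \left(-62\right) \frac{1}{-26} + 13291 = 2 \left(-62\right) \left(- \frac{1}{26}\right) + 13291 = \frac{62}{13} + 13291 = \frac{172845}{13} \approx 13296.0$)
$\sqrt{W + t} = \sqrt{13391 + \frac{172845}{13}} = \sqrt{\frac{346928}{13}} = \frac{4 \sqrt{281879}}{13}$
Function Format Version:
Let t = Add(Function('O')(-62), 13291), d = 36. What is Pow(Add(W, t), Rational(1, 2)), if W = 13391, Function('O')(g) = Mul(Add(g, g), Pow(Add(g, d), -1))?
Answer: Mul(Rational(4, 13), Pow(281879, Rational(1, 2))) ≈ 163.36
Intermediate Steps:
Function('O')(g) = Mul(2, g, Pow(Add(36, g), -1)) (Function('O')(g) = Mul(Add(g, g), Pow(Add(g, 36), -1)) = Mul(Mul(2, g), Pow(Add(36, g), -1)) = Mul(2, g, Pow(Add(36, g), -1)))
t = Rational(172845, 13) (t = Add(Mul(2, -62, Pow(Add(36, -62), -1)), 13291) = Add(Mul(2, -62, Pow(-26, -1)), 13291) = Add(Mul(2, -62, Rational(-1, 26)), 13291) = Add(Rational(62, 13), 13291) = Rational(172845, 13) ≈ 13296.)
Pow(Add(W, t), Rational(1, 2)) = Pow(Add(13391, Rational(172845, 13)), Rational(1, 2)) = Pow(Rational(346928, 13), Rational(1, 2)) = Mul(Rational(4, 13), Pow(281879, Rational(1, 2)))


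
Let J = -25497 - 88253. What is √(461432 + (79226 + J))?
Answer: 2*√106727 ≈ 653.38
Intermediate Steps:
J = -113750
√(461432 + (79226 + J)) = √(461432 + (79226 - 113750)) = √(461432 - 34524) = √426908 = 2*√106727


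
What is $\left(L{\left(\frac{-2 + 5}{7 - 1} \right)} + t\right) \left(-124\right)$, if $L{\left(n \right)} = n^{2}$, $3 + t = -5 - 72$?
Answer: $9889$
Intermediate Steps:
$t = -80$ ($t = -3 - 77 = -80$)
$\left(L{\left(\frac{-2 + 5}{7 - 1} \right)} + t\right) \left(-124\right) = \left(\left(\frac{-2 + 5}{7 - 1}\right)^{2} - 80\right) \left(-124\right) = \left(\left(\frac{3}{6}\right)^{2} - 80\right) \left(-124\right) = \left(\left(3 \cdot \frac{1}{6}\right)^{2} - 80\right) \left(-124\right) = \left(\left(\frac{1}{2}\right)^{2} - 80\right) \left(-124\right) = \left(\frac{1}{4} - 80\right) \left(-124\right) = \left(- \frac{319}{4}\right) \left(-124\right) = 9889$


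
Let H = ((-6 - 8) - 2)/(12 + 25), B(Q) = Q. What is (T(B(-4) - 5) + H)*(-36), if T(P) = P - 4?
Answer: 17892/37 ≈ 483.57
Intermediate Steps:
T(P) = -4 + P
H = -16/37 (H = (-14 - 2)/37 = -16*1/37 = -16/37 ≈ -0.43243)
(T(B(-4) - 5) + H)*(-36) = ((-4 + (-4 - 5)) - 16/37)*(-36) = ((-4 - 9) - 16/37)*(-36) = (-13 - 16/37)*(-36) = -497/37*(-36) = 17892/37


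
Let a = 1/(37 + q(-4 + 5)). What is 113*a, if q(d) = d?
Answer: 113/38 ≈ 2.9737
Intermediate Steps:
a = 1/38 (a = 1/(37 + (-4 + 5)) = 1/(37 + 1) = 1/38 ≈ 0.026316)
113*a = 113*(1/38) = 113/38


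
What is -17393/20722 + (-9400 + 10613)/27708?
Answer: -228394729/287082588 ≈ -0.79557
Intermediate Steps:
-17393/20722 + (-9400 + 10613)/27708 = -17393*1/20722 + 1213*(1/27708) = -17393/20722 + 1213/27708 = -228394729/287082588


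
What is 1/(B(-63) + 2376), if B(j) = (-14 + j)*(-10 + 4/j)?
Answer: 9/28358 ≈ 0.00031737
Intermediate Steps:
1/(B(-63) + 2376) = 1/((144 - 56/(-63) - 10*(-63)) + 2376) = 1/((144 - 56*(-1/63) + 630) + 2376) = 1/((144 + 8/9 + 630) + 2376) = 1/(6974/9 + 2376) = 1/(28358/9) = 9/28358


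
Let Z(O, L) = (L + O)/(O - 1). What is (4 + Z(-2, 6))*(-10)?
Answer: -80/3 ≈ -26.667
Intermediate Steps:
Z(O, L) = (L + O)/(-1 + O)
(4 + Z(-2, 6))*(-10) = (4 + (6 - 2)/(-1 - 2))*(-10) = (4 + 4/(-3))*(-10) = (4 - 1/3*4)*(-10) = (4 - 4/3)*(-10) = (8/3)*(-10) = -80/3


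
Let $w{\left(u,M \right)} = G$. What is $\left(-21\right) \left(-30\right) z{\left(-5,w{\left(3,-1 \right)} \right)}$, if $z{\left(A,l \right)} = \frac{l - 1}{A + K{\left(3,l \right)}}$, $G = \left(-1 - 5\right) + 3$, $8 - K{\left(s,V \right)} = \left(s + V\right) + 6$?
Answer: $840$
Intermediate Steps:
$K{\left(s,V \right)} = 2 - V - s$ ($K{\left(s,V \right)} = 8 - \left(\left(s + V\right) + 6\right) = 8 - \left(\left(V + s\right) + 6\right) = 8 - \left(6 + V + s\right) = 2 - V - s$)
$G = -3$ ($G = -6 + 3 = -3$)
$w{\left(u,M \right)} = -3$
$z{\left(A,l \right)} = \frac{-1 + l}{-1 + A - l}$ ($z{\left(A,l \right)} = \frac{l - 1}{A - \left(1 + l\right)} = \frac{-1 + l}{A - \left(1 + l\right)} = \frac{-1 + l}{-1 + A - l}$)
$\left(-21\right) \left(-30\right) z{\left(-5,w{\left(3,-1 \right)} \right)} = \left(-21\right) \left(-30\right) \frac{1 - -3}{1 - 3 - -5} = 630 \frac{1 + 3}{1 - 3 + 5} = 630 \cdot \frac{1}{3} \cdot 4 = 630 \cdot \frac{4}{3} = 840$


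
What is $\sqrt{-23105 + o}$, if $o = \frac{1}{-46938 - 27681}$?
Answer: $\frac{2 i \sqrt{3573570229709}}{24873} \approx 152.0 i$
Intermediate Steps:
$o = - \frac{1}{74619}$ ($o = \frac{1}{-74619} = - \frac{1}{74619} \approx -1.3401 \cdot 10^{-5}$)
$\sqrt{-23105 + o} = \sqrt{-23105 - \frac{1}{74619}} = \sqrt{- \frac{1724071996}{74619}} = \frac{2 i \sqrt{3573570229709}}{24873}$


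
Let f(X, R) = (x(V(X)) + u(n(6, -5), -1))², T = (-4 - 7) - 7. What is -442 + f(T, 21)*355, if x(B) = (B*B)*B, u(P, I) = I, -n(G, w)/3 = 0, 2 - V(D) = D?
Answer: 22714319913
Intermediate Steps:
V(D) = 2 - D
n(G, w) = 0 (n(G, w) = -3*0 = 0)
x(B) = B³ (x(B) = B²*B = B³)
T = -18 (T = -11 - 7 = -18)
f(X, R) = (-1 + (2 - X)³)² (f(X, R) = ((2 - X)³ - 1)² = (-1 + (2 - X)³)²)
-442 + f(T, 21)*355 = -442 + (1 + (-2 - 18)³)²*355 = -442 + (1 + (-20)³)²*355 = -442 + (1 - 8000)²*355 = -442 + (-7999)²*355 = -442 + 63984001*355 = -442 + 22714320355 = 22714319913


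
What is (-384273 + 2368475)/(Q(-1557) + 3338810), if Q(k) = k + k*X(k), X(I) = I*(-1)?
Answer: 992101/456502 ≈ 2.1733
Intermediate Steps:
X(I) = -I
Q(k) = k - k² (Q(k) = k + k*(-k) = k - k²)
(-384273 + 2368475)/(Q(-1557) + 3338810) = (-384273 + 2368475)/(-1557*(1 - 1*(-1557)) + 3338810) = 1984202/(-1557*(1 + 1557) + 3338810) = 1984202/(-1557*1558 + 3338810) = 1984202/(-2425806 + 3338810) = 1984202/913004 = 1984202*(1/913004) = 992101/456502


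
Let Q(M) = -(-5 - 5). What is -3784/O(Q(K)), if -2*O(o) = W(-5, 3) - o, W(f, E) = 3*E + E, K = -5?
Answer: 3784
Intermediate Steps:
Q(M) = 10 (Q(M) = -1*(-10) = 10)
W(f, E) = 4*E
O(o) = -6 + o/2 (O(o) = -(4*3 - o)/2 = -(12 - o)/2 = -6 + o/2)
-3784/O(Q(K)) = -3784/(-6 + (½)*10) = -3784/(-6 + 5) = -3784/(-1) = -3784*(-1) = 3784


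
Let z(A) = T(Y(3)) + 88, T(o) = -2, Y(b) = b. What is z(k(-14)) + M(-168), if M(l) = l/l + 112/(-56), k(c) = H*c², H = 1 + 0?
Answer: 85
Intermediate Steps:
H = 1
k(c) = c² (k(c) = 1*c² = c²)
M(l) = -1 (M(l) = 1 + 112*(-1/56) = 1 - 2 = -1)
z(A) = 86 (z(A) = -2 + 88 = 86)
z(k(-14)) + M(-168) = 86 - 1 = 85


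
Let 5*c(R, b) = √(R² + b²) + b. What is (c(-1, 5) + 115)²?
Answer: (580 + √26)²/25 ≈ 13694.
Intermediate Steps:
c(R, b) = b/5 + √(R² + b²)/5 (c(R, b) = (√(R² + b²) + b)/5 = (b + √(R² + b²))/5 = b/5 + √(R² + b²)/5)
(c(-1, 5) + 115)² = (((⅕)*5 + √((-1)² + 5²)/5) + 115)² = ((1 + √(1 + 25)/5) + 115)² = ((1 + √26/5) + 115)² = (116 + √26/5)²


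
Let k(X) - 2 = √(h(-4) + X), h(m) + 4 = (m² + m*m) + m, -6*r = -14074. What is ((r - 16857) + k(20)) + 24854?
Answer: 31034/3 + 2*√11 ≈ 10351.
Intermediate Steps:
r = 7037/3 (r = -⅙*(-14074) = 7037/3 ≈ 2345.7)
h(m) = -4 + m + 2*m² (h(m) = -4 + ((m² + m*m) + m) = -4 + ((m² + m²) + m) = -4 + (2*m² + m) = -4 + (m + 2*m²) = -4 + m + 2*m²)
k(X) = 2 + √(24 + X) (k(X) = 2 + √((-4 - 4 + 2*(-4)²) + X) = 2 + √((-4 - 4 + 2*16) + X) = 2 + √((-4 - 4 + 32) + X) = 2 + √(24 + X))
((r - 16857) + k(20)) + 24854 = ((7037/3 - 16857) + (2 + √(24 + 20))) + 24854 = (-43534/3 + (2 + √44)) + 24854 = (-43534/3 + (2 + 2*√11)) + 24854 = (-43528/3 + 2*√11) + 24854 = 31034/3 + 2*√11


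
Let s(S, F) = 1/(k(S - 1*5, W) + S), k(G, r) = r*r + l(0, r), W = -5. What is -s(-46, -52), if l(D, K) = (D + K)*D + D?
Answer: 1/21 ≈ 0.047619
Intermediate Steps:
l(D, K) = D + D*(D + K) (l(D, K) = D*(D + K) + D = D + D*(D + K))
k(G, r) = r² (k(G, r) = r*r + 0*(1 + 0 + r) = r² + 0*(1 + r) = r² + 0 = r²)
s(S, F) = 1/(25 + S) (s(S, F) = 1/((-5)² + S) = 1/(25 + S))
-s(-46, -52) = -1/(25 - 46) = -1/(-21) = -1*(-1/21) = 1/21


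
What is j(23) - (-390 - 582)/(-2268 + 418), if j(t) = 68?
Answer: 62414/925 ≈ 67.475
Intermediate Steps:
j(23) - (-390 - 582)/(-2268 + 418) = 68 - (-390 - 582)/(-2268 + 418) = 68 - (-972)/(-1850) = 68 - (-972)*(-1)/1850 = 68 - 1*486/925 = 68 - 486/925 = 62414/925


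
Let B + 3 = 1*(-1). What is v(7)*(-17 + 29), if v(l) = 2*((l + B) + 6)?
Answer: 216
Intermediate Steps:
B = -4 (B = -3 + 1*(-1) = -3 - 1 = -4)
v(l) = 4 + 2*l (v(l) = 2*((l - 4) + 6) = 2*((-4 + l) + 6) = 2*(2 + l) = 4 + 2*l)
v(7)*(-17 + 29) = (4 + 2*7)*(-17 + 29) = (4 + 14)*12 = 18*12 = 216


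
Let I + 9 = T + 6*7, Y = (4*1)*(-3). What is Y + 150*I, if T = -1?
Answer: 4788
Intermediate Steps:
Y = -12 (Y = 4*(-3) = -12)
I = 32 (I = -9 + (-1 + 6*7) = -9 + (-1 + 42) = -9 + 41 = 32)
Y + 150*I = -12 + 150*32 = -12 + 4800 = 4788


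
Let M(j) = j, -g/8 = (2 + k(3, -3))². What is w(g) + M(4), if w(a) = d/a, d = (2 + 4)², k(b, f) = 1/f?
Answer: 119/50 ≈ 2.3800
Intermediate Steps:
d = 36 (d = 6² = 36)
g = -200/9 (g = -8*(2 + 1/(-3))² = -8*(2 - ⅓)² = -8*(5/3)² = -8*25/9 = -200/9 ≈ -22.222)
w(a) = 36/a
w(g) + M(4) = 36/(-200/9) + 4 = 36*(-9/200) + 4 = -81/50 + 4 = 119/50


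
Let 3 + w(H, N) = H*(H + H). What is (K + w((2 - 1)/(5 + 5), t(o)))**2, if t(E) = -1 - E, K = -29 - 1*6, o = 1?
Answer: 3606201/2500 ≈ 1442.5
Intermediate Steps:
K = -35 (K = -29 - 6 = -35)
w(H, N) = -3 + 2*H**2 (w(H, N) = -3 + H*(H + H) = -3 + H*(2*H) = -3 + 2*H**2)
(K + w((2 - 1)/(5 + 5), t(o)))**2 = (-35 + (-3 + 2*((2 - 1)/(5 + 5))**2))**2 = (-35 + (-3 + 2*(1/10)**2))**2 = (-35 + (-3 + 2*(1/100)))**2 = (-35 + (-3 + 1/50))**2 = (-35 - 149/50)**2 = (-1899/50)**2 = 3606201/2500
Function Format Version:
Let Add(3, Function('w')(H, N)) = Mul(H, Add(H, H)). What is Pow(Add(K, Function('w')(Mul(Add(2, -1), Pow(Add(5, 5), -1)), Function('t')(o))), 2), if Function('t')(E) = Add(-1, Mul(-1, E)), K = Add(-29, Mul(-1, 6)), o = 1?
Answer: Rational(3606201, 2500) ≈ 1442.5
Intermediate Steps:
K = -35 (K = Add(-29, -6) = -35)
Function('w')(H, N) = Add(-3, Mul(2, Pow(H, 2))) (Function('w')(H, N) = Add(-3, Mul(H, Add(H, H))) = Add(-3, Mul(H, Mul(2, H))) = Add(-3, Mul(2, Pow(H, 2))))
Pow(Add(K, Function('w')(Mul(Add(2, -1), Pow(Add(5, 5), -1)), Function('t')(o))), 2) = Pow(Add(-35, Add(-3, Mul(2, Pow(Mul(Add(2, -1), Pow(Add(5, 5), -1)), 2)))), 2) = Pow(Add(-35, Add(-3, Mul(2, Pow(Mul(1, Pow(10, -1)), 2)))), 2) = Pow(Add(-35, Add(-3, Mul(2, Pow(Mul(1, Rational(1, 10)), 2)))), 2) = Pow(Add(-35, Add(-3, Mul(2, Pow(Rational(1, 10), 2)))), 2) = Pow(Add(-35, Add(-3, Mul(2, Rational(1, 100)))), 2) = Pow(Add(-35, Add(-3, Rational(1, 50))), 2) = Pow(Add(-35, Rational(-149, 50)), 2) = Pow(Rational(-1899, 50), 2) = Rational(3606201, 2500)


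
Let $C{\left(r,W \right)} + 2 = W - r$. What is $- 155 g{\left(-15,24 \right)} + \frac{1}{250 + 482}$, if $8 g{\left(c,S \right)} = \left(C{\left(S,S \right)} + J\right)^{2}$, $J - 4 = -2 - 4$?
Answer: $- \frac{226919}{732} \approx -310.0$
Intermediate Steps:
$C{\left(r,W \right)} = -2 + W - r$ ($C{\left(r,W \right)} = -2 + \left(W - r\right) = -2 + W - r$)
$J = -2$ ($J = 4 - 6 = -2$)
$g{\left(c,S \right)} = 2$ ($g{\left(c,S \right)} = \frac{\left(\left(-2 + S - S\right) - 2\right)^{2}}{8} = \frac{\left(-2 - 2\right)^{2}}{8} = \frac{\left(-4\right)^{2}}{8} = \frac{1}{8} \cdot 16 = 2$)
$- 155 g{\left(-15,24 \right)} + \frac{1}{250 + 482} = \left(-155\right) 2 + \frac{1}{250 + 482} = -310 + \frac{1}{732} = - \frac{226919}{732}$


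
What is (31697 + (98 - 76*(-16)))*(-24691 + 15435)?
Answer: -305549816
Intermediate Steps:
(31697 + (98 - 76*(-16)))*(-24691 + 15435) = (31697 + (98 + 1216))*(-9256) = (31697 + 1314)*(-9256) = 33011*(-9256) = -305549816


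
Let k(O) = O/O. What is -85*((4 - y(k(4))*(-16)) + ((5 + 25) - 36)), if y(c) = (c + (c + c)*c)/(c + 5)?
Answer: -510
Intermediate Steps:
k(O) = 1
y(c) = (c + 2*c²)/(5 + c) (y(c) = (c + (2*c)*c)/(5 + c) = (c + 2*c²)/(5 + c))
-85*((4 - y(k(4))*(-16)) + ((5 + 25) - 36)) = -85*((4 - 1*(1 + 2*1)/(5 + 1)*(-16)) + ((5 + 25) - 36)) = -85*((4 - 1*(1 + 2)/6*(-16)) + (30 - 36)) = -85*((4 - 1*(⅙)*3*(-16)) - 6) = -85*((4 - (-16)/2) - 6) = -85*((4 - 1*(-8)) - 6) = -85*((4 + 8) - 6) = -85*(12 - 6) = -85*6 = -510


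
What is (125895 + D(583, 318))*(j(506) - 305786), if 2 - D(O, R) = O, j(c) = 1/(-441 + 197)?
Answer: -4674950612745/122 ≈ -3.8319e+10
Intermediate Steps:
j(c) = -1/244 (j(c) = 1/(-244) = -1/244)
D(O, R) = 2 - O
(125895 + D(583, 318))*(j(506) - 305786) = (125895 + (2 - 1*583))*(-1/244 - 305786) = (125895 + (2 - 583))*(-74611785/244) = (125895 - 581)*(-74611785/244) = 125314*(-74611785/244) = -4674950612745/122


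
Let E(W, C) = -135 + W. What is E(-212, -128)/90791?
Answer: -347/90791 ≈ -0.0038220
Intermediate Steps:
E(-212, -128)/90791 = (-135 - 212)/90791 = -347*1/90791 = -347/90791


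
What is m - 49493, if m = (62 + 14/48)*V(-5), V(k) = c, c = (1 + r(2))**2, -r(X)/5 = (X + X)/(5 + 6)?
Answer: -47868859/968 ≈ -49451.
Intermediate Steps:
r(X) = -10*X/11 (r(X) = -5*(X + X)/(5 + 6) = -5*2*X/11 = -10*X/11)
c = 81/121 (c = (1 - 10/11*2)**2 = (1 - 20/11)**2 = (-9/11)**2 = 81/121 ≈ 0.66942)
V(k) = 81/121
m = 40365/968 (m = (62 + 14/48)*(81/121) = (62 + 14*(1/48))*(81/121) = (62 + 7/24)*(81/121) = (1495/24)*(81/121) = 40365/968 ≈ 41.699)
m - 49493 = 40365/968 - 49493 = -47868859/968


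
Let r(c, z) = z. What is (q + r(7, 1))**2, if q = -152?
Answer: 22801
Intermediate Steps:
(q + r(7, 1))**2 = (-152 + 1)**2 = (-151)**2 = 22801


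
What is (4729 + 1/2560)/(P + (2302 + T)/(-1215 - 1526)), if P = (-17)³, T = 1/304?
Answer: -90068703577/93589162080 ≈ -0.96238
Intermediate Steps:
T = 1/304 ≈ 0.0032895
P = -4913
(4729 + 1/2560)/(P + (2302 + T)/(-1215 - 1526)) = (4729 + 1/2560)/(-4913 + (2302 + 1/304)/(-1215 - 1526)) = (4729 + 1/2560)/(-4913 + (699809/304)/(-2741)) = 12106241/(2560*(-4913 + (699809/304)*(-1/2741))) = 12106241/(2560*(-4913 - 699809/833264)) = 12106241/(2560*(-4094525841/833264)) = (12106241/2560)*(-833264/4094525841) = -90068703577/93589162080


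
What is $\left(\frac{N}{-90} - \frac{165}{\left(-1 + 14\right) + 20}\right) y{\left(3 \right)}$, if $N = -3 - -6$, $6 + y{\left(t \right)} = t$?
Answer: $\frac{151}{10} \approx 15.1$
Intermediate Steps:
$y{\left(t \right)} = -6 + t$
$N = 3$ ($N = -3 + 6 = 3$)
$\left(\frac{N}{-90} - \frac{165}{\left(-1 + 14\right) + 20}\right) y{\left(3 \right)} = \left(\frac{3}{-90} - \frac{165}{\left(-1 + 14\right) + 20}\right) \left(-6 + 3\right) = \left(3 \left(- \frac{1}{90}\right) - \frac{165}{13 + 20}\right) \left(-3\right) = \left(- \frac{1}{30} - \frac{165}{33}\right) \left(-3\right) = \left(- \frac{1}{30} - 5\right) \left(-3\right) = \left(- \frac{151}{30}\right) \left(-3\right) = \frac{151}{10}$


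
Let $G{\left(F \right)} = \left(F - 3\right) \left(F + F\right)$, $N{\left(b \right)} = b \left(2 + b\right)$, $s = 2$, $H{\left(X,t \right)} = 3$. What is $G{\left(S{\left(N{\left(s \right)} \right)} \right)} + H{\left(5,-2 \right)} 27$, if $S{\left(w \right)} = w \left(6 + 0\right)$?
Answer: $4401$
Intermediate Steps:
$S{\left(w \right)} = 6 w$ ($S{\left(w \right)} = w 6 = 6 w$)
$G{\left(F \right)} = 2 F \left(-3 + F\right)$ ($G{\left(F \right)} = \left(-3 + F\right) 2 F = 2 F \left(-3 + F\right)$)
$G{\left(S{\left(N{\left(s \right)} \right)} \right)} + H{\left(5,-2 \right)} 27 = 2 \cdot 6 \cdot 2 \left(2 + 2\right) \left(-3 + 6 \cdot 2 \left(2 + 2\right)\right) + 3 \cdot 27 = 2 \cdot 6 \cdot 2 \cdot 4 \left(-3 + 6 \cdot 2 \cdot 4\right) + 81 = 2 \cdot 6 \cdot 8 \left(-3 + 6 \cdot 8\right) + 81 = 2 \cdot 48 \left(-3 + 48\right) + 81 = 2 \cdot 48 \cdot 45 + 81 = 4320 + 81 = 4401$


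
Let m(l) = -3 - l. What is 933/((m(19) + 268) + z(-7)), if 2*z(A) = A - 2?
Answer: 622/161 ≈ 3.8634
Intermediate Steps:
z(A) = -1 + A/2 (z(A) = (A - 2)/2 = (-2 + A)/2 = -1 + A/2)
933/((m(19) + 268) + z(-7)) = 933/(((-3 - 1*19) + 268) + (-1 + (½)*(-7))) = 933/(((-3 - 19) + 268) + (-1 - 7/2)) = 933/((-22 + 268) - 9/2) = 933/(246 - 9/2) = 933/(483/2) = 933*(2/483) = 622/161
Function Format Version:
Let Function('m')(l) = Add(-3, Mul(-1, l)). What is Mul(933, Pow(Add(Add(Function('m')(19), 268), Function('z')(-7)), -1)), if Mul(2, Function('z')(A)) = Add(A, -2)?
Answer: Rational(622, 161) ≈ 3.8634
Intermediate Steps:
Function('z')(A) = Add(-1, Mul(Rational(1, 2), A)) (Function('z')(A) = Mul(Rational(1, 2), Add(A, -2)) = Mul(Rational(1, 2), Add(-2, A)) = Add(-1, Mul(Rational(1, 2), A)))
Mul(933, Pow(Add(Add(Function('m')(19), 268), Function('z')(-7)), -1)) = Mul(933, Pow(Add(Add(Add(-3, Mul(-1, 19)), 268), Add(-1, Mul(Rational(1, 2), -7))), -1)) = Mul(933, Pow(Add(Add(Add(-3, -19), 268), Add(-1, Rational(-7, 2))), -1)) = Mul(933, Pow(Add(Add(-22, 268), Rational(-9, 2)), -1)) = Mul(933, Pow(Add(246, Rational(-9, 2)), -1)) = Mul(933, Pow(Rational(483, 2), -1)) = Mul(933, Rational(2, 483)) = Rational(622, 161)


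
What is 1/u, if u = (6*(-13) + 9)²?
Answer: 1/4761 ≈ 0.00021004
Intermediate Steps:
u = 4761 (u = (-78 + 9)² = (-69)² = 4761)
1/u = 1/4761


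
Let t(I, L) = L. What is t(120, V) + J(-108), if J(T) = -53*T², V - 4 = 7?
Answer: -618181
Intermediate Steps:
V = 11 (V = 4 + 7 = 11)
t(120, V) + J(-108) = 11 - 53*(-108)² = 11 - 53*11664 = 11 - 618192 = -618181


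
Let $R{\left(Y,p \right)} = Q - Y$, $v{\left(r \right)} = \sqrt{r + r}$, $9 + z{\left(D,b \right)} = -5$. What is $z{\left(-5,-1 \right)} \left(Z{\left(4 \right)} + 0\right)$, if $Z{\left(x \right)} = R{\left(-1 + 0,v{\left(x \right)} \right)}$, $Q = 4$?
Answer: $-70$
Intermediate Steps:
$z{\left(D,b \right)} = -14$ ($z{\left(D,b \right)} = -9 - 5 = -14$)
$v{\left(r \right)} = \sqrt{2} \sqrt{r}$ ($v{\left(r \right)} = \sqrt{2 r} = \sqrt{2} \sqrt{r}$)
$R{\left(Y,p \right)} = 4 - Y$
$Z{\left(x \right)} = 5$ ($Z{\left(x \right)} = 4 - \left(-1 + 0\right) = 4 - -1 = 4 + 1 = 5$)
$z{\left(-5,-1 \right)} \left(Z{\left(4 \right)} + 0\right) = - 14 \left(5 + 0\right) = \left(-14\right) 5 = -70$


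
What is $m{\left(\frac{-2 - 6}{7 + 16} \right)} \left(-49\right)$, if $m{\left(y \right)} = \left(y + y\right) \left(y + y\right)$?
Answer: $- \frac{12544}{529} \approx -23.713$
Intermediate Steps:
$m{\left(y \right)} = 4 y^{2}$ ($m{\left(y \right)} = 2 y 2 y = 4 y^{2}$)
$m{\left(\frac{-2 - 6}{7 + 16} \right)} \left(-49\right) = 4 \left(\frac{-2 - 6}{7 + 16}\right)^{2} \left(-49\right) = 4 \left(- \frac{8}{23}\right)^{2} \left(-49\right) = 4 \cdot \frac{64}{529} \left(-49\right) = \frac{256}{529} \left(-49\right) = - \frac{12544}{529}$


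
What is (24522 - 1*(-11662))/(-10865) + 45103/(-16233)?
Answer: -1077418967/176371545 ≈ -6.1088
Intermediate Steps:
(24522 - 1*(-11662))/(-10865) + 45103/(-16233) = (24522 + 11662)*(-1/10865) + 45103*(-1/16233) = 36184*(-1/10865) - 45103/16233 = -36184/10865 - 45103/16233 = -1077418967/176371545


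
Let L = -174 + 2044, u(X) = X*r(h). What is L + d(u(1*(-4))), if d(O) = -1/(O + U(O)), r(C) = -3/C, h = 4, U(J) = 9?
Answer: 22439/12 ≈ 1869.9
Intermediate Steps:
u(X) = -3*X/4 (u(X) = X*(-3/4) = X*(-3*¼) = X*(-¾) = -3*X/4)
L = 1870
d(O) = -1/(9 + O) (d(O) = -1/(O + 9) = -1/(9 + O))
L + d(u(1*(-4))) = 1870 - 1/(9 - 3*(-4)/4) = 1870 - 1/(9 - ¾*(-4)) = 1870 - 1/(9 + 3) = 1870 - 1/12 = 22439/12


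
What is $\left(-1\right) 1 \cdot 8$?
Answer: $-8$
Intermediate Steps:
$\left(-1\right) 1 \cdot 8 = \left(-1\right) 8 = -8$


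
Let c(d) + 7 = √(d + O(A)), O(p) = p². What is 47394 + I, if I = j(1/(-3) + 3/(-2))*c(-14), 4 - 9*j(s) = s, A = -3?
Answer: 2559031/54 + 35*I*√5/54 ≈ 47389.0 + 1.4493*I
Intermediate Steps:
j(s) = 4/9 - s/9
c(d) = -7 + √(9 + d) (c(d) = -7 + √(d + (-3)²) = -7 + √(d + 9) = -7 + √(9 + d))
I = -245/54 + 35*I*√5/54 (I = (4/9 - (1/(-3) + 3/(-2))/9)*(-7 + √(9 - 14)) = (4/9 - (1*(-⅓) + 3*(-½))/9)*(-7 + √(-5)) = (4/9 - (-⅓ - 3/2)/9)*(-7 + I*√5) = (4/9 - ⅑*(-11/6))*(-7 + I*√5) = (4/9 + 11/54)*(-7 + I*√5) = 35*(-7 + I*√5)/54 = -245/54 + 35*I*√5/54 ≈ -4.537 + 1.4493*I)
47394 + I = 47394 + (-245/54 + 35*I*√5/54) = 2559031/54 + 35*I*√5/54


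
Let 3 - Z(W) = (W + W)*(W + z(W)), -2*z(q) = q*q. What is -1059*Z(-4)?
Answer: 98487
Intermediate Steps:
z(q) = -q²/2 (z(q) = -q*q/2 = -q²/2)
Z(W) = 3 - 2*W*(W - W²/2) (Z(W) = 3 - (W + W)*(W - W²/2) = 3 - 2*W*(W - W²/2))
-1059*Z(-4) = -1059*(3 + (-4)³ - 2*(-4)²) = -1059*(3 - 64 - 2*16) = -1059*(3 - 64 - 32) = -1059*(-93) = 98487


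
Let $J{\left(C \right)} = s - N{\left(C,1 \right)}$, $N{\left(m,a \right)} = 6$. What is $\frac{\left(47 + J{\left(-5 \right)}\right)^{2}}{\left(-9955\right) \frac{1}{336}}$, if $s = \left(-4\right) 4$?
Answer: $- \frac{42000}{1991} \approx -21.095$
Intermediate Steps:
$s = -16$
$J{\left(C \right)} = -22$ ($J{\left(C \right)} = -16 - 6 = -22$)
$\frac{\left(47 + J{\left(-5 \right)}\right)^{2}}{\left(-9955\right) \frac{1}{336}} = \frac{\left(47 - 22\right)^{2}}{\left(-9955\right) \frac{1}{336}} = \frac{25^{2}}{\left(-9955\right) \frac{1}{336}} = \frac{625}{- \frac{9955}{336}} = 625 \left(- \frac{336}{9955}\right) = - \frac{42000}{1991}$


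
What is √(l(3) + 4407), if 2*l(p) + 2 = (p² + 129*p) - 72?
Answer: 2*√1142 ≈ 67.587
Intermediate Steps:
l(p) = -37 + p²/2 + 129*p/2 (l(p) = -1 + ((p² + 129*p) - 72)/2 = -1 + (-72 + p² + 129*p)/2 = -1 + (-36 + p²/2 + 129*p/2) = -37 + p²/2 + 129*p/2)
√(l(3) + 4407) = √((-37 + (½)*3² + (129/2)*3) + 4407) = √((-37 + (½)*9 + 387/2) + 4407) = √((-37 + 9/2 + 387/2) + 4407) = √(161 + 4407) = √4568 = 2*√1142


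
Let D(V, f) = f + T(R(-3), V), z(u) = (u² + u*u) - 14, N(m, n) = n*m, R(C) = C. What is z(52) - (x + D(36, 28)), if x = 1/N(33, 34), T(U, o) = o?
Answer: 5980259/1122 ≈ 5330.0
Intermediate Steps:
N(m, n) = m*n
x = 1/1122 (x = 1/(33*34) = 1/1122 ≈ 0.00089127)
z(u) = -14 + 2*u² (z(u) = (u² + u²) - 14 = 2*u² - 14 = -14 + 2*u²)
D(V, f) = V + f (D(V, f) = f + V = V + f)
z(52) - (x + D(36, 28)) = (-14 + 2*52²) - (1/1122 + (36 + 28)) = (-14 + 2*2704) - (1/1122 + 64) = (-14 + 5408) - 1*71809/1122 = 5394 - 71809/1122 = 5980259/1122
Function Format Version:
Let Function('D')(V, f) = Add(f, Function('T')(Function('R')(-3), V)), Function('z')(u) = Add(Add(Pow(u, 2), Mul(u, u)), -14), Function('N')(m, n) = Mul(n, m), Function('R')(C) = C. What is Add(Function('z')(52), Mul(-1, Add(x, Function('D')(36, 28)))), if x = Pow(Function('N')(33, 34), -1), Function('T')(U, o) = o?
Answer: Rational(5980259, 1122) ≈ 5330.0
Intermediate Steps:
Function('N')(m, n) = Mul(m, n)
x = Rational(1, 1122) (x = Pow(Mul(33, 34), -1) = Pow(1122, -1) = Rational(1, 1122) ≈ 0.00089127)
Function('z')(u) = Add(-14, Mul(2, Pow(u, 2))) (Function('z')(u) = Add(Add(Pow(u, 2), Pow(u, 2)), -14) = Add(Mul(2, Pow(u, 2)), -14) = Add(-14, Mul(2, Pow(u, 2))))
Function('D')(V, f) = Add(V, f) (Function('D')(V, f) = Add(f, V) = Add(V, f))
Add(Function('z')(52), Mul(-1, Add(x, Function('D')(36, 28)))) = Add(Add(-14, Mul(2, Pow(52, 2))), Mul(-1, Add(Rational(1, 1122), Add(36, 28)))) = Add(Add(-14, Mul(2, 2704)), Mul(-1, Add(Rational(1, 1122), 64))) = Add(Add(-14, 5408), Mul(-1, Rational(71809, 1122))) = Add(5394, Rational(-71809, 1122)) = Rational(5980259, 1122)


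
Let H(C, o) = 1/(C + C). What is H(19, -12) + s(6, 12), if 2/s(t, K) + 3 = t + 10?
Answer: 89/494 ≈ 0.18016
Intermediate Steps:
s(t, K) = 2/(7 + t) (s(t, K) = 2/(-3 + (t + 10)) = 2/(-3 + (10 + t)) = 2/(7 + t))
H(C, o) = 1/(2*C)
H(19, -12) + s(6, 12) = (½)/19 + 2/(7 + 6) = (½)*(1/19) + 2/13 = 1/38 + 2*(1/13) = 1/38 + 2/13 = 89/494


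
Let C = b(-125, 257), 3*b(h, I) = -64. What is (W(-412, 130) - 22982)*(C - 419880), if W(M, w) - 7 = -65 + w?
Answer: 28859818640/3 ≈ 9.6199e+9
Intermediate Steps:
b(h, I) = -64/3 (b(h, I) = (⅓)*(-64) = -64/3)
W(M, w) = -58 + w (W(M, w) = 7 + (-65 + w) = -58 + w)
C = -64/3 ≈ -21.333
(W(-412, 130) - 22982)*(C - 419880) = ((-58 + 130) - 22982)*(-64/3 - 419880) = (72 - 22982)*(-1259704/3) = -22910*(-1259704/3) = 28859818640/3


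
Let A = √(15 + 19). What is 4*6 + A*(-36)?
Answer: 24 - 36*√34 ≈ -185.91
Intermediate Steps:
A = √34 ≈ 5.8309
4*6 + A*(-36) = 4*6 + √34*(-36) = 24 - 36*√34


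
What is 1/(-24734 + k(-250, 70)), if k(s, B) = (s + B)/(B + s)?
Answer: -1/24733 ≈ -4.0432e-5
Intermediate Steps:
k(s, B) = 1 (k(s, B) = (B + s)/(B + s) = 1)
1/(-24734 + k(-250, 70)) = 1/(-24734 + 1) = 1/(-24733) = -1/24733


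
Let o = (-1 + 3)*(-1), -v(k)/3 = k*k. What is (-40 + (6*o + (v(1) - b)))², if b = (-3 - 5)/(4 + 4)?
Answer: 2916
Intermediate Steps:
v(k) = -3*k² (v(k) = -3*k*k = -3*k²)
o = -2 (o = 2*(-1) = -2)
b = -1 (b = -8/8 = -8*⅛ = -1)
(-40 + (6*o + (v(1) - b)))² = (-40 + (6*(-2) + (-3*1² - 1*(-1))))² = (-40 + (-12 + (-3*1 + 1)))² = (-40 + (-12 + (-3 + 1)))² = (-40 + (-12 - 2))² = (-40 - 14)² = (-54)² = 2916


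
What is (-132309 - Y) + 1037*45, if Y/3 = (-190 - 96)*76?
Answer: -20436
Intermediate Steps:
Y = -65208 (Y = 3*((-190 - 96)*76) = 3*(-286*76) = 3*(-21736) = -65208)
(-132309 - Y) + 1037*45 = (-132309 - 1*(-65208)) + 1037*45 = (-132309 + 65208) + 46665 = -67101 + 46665 = -20436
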